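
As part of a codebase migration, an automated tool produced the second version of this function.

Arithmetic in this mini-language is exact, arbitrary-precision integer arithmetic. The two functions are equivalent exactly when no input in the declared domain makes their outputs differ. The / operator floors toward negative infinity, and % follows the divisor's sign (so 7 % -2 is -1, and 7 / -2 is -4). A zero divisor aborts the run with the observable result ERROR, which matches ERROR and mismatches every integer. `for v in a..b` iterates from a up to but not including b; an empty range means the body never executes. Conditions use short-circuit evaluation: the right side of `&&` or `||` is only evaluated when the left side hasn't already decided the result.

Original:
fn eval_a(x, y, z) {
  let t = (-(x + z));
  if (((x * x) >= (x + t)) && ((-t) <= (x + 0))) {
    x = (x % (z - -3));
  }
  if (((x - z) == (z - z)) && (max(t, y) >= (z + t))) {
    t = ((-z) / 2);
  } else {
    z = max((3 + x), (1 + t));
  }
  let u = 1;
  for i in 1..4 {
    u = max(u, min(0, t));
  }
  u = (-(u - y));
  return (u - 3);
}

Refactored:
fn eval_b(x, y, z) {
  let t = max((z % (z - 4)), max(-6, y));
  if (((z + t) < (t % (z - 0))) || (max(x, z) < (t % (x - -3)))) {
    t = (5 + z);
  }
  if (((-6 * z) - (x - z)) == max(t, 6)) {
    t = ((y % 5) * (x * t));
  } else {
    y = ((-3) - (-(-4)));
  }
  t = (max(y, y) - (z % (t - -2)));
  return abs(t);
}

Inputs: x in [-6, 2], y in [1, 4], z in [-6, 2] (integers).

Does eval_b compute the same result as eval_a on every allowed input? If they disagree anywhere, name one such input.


Evaluate both at x=-6, y=1, z=-6.
eval_a: t becomes 12; next (((x * x) >= (x + t)) && ((-t) <= (x + 0))) evaluates to true; next x becomes 0; next (((x - z) == (z - z)) && (max(t, y) >= (z + t))) evaluates to false; next z becomes 13; next u becomes 1; next at i=1:; next u becomes 1; next at i=2:; next u becomes 1; next at i=3:; next u becomes 1; next u becomes 0; next final value -3
eval_b: t becomes 1; next (((z + t) < (t % (z - 0))) || (max(x, z) < (t % (x - -3)))) evaluates to true; next t becomes -1; next (((-6 * z) - (x - z)) == max(t, 6)) evaluates to false; next y becomes -7; next t becomes -7; next final value 7
-3 vs 7 — the two versions disagree here.
verdict: not equivalent; witness: x=-6, y=1, z=-6


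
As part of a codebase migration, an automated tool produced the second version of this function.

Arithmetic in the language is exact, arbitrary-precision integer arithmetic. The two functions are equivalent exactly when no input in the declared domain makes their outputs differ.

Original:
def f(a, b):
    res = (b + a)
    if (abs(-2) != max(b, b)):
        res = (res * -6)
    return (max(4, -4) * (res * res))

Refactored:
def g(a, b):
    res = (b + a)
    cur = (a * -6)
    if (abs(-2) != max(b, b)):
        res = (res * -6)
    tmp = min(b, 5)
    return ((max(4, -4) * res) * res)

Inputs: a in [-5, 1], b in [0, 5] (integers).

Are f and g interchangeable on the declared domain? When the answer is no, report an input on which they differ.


Differences: local variable names differ; and constant usage differs; and min/max/abs usage differs; and statement counts differ; and arithmetic usage differs — yet all 42 inputs agree.
verdict: equivalent


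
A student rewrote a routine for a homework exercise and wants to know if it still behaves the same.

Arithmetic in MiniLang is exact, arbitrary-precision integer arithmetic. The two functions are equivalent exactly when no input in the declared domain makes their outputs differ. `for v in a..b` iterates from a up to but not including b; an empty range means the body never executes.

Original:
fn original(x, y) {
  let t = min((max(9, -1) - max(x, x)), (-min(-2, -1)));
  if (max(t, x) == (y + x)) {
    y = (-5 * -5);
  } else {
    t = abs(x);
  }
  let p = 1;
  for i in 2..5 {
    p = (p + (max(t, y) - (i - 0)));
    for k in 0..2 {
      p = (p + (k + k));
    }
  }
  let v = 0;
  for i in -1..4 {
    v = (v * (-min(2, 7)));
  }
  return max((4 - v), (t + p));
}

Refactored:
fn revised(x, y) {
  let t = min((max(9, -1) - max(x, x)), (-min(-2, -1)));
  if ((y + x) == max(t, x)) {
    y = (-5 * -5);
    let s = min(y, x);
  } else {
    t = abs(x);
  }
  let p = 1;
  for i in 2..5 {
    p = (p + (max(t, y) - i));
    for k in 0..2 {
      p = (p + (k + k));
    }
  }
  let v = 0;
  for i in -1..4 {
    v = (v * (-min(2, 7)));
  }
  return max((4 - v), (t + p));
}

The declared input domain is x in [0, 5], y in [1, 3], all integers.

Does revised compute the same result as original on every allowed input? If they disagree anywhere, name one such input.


Equivalent — the differences include statement counts differ; and min/max/abs usage differs; and constant usage differs; and local variable names differ; and arithmetic usage differs, yet no declared input distinguishes the two.
Spot check at x=4, y=3 — original: t = 2; (max(t, x) == (y + x)) -> false; t = 4; p = 1; [i=2]; p = 3; [k=0]; p = 3; [k=1]; p = 5; [i=3]; p = 6; [k=0]; p = 6; [k=1]; p = 8; [i=4]; p = 8; [k=0]; p = 8; [k=1]; p = 10; v = 0; [i=-1]; v = 0; [i=0]; v = 0; [i=1]; v = 0; [i=2]; v = 0; [i=3]; v = 0; return 14. revised: t = 2; ((y + x) == max(t, x)) -> false; t = 4; p = 1; [i=2]; p = 3; [k=0]; p = 3; [k=1]; p = 5; [i=3]; p = 6; [k=0]; p = 6; [k=1]; p = 8; [i=4]; p = 8; [k=0]; p = 8; [k=1]; p = 10; v = 0; [i=-1]; v = 0; [i=0]; v = 0; [i=1]; v = 0; [i=2]; v = 0; [i=3]; v = 0; return 14. Both give 14.
Checked all 18 inputs in the declared domain: the outputs agree on every one.
verdict: equivalent


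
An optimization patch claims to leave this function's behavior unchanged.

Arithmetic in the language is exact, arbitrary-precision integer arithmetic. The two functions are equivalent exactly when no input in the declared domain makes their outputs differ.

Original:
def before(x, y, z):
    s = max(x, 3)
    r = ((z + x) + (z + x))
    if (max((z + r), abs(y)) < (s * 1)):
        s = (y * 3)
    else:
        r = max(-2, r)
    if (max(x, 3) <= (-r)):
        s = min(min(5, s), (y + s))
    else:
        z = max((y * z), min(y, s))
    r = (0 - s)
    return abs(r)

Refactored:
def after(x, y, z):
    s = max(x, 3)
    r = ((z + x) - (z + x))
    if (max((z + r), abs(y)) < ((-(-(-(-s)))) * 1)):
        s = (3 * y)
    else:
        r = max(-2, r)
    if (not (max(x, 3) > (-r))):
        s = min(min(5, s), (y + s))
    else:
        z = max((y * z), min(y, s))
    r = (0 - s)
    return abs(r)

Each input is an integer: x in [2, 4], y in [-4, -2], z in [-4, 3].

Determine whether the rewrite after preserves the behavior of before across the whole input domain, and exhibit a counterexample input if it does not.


Consider the input x=2, y=-2, z=-4.
before: s := 3 | r := -4 | (max((z + r), abs(y)) < (s * 1)): true | s := -6 | (max(x, 3) <= (-r)): true | s := -8 | r := 8 | result 8
after: s := 3 | r := 0 | (max((z + r), abs(y)) < ((-(-(-(-s)))) * 1)): true | s := -6 | (not (max(x, 3) > (-r))): false | z := 8 | r := 6 | result 6
8 and 6 differ, so these are not the same function on this domain.
verdict: not equivalent; witness: x=2, y=-2, z=-4


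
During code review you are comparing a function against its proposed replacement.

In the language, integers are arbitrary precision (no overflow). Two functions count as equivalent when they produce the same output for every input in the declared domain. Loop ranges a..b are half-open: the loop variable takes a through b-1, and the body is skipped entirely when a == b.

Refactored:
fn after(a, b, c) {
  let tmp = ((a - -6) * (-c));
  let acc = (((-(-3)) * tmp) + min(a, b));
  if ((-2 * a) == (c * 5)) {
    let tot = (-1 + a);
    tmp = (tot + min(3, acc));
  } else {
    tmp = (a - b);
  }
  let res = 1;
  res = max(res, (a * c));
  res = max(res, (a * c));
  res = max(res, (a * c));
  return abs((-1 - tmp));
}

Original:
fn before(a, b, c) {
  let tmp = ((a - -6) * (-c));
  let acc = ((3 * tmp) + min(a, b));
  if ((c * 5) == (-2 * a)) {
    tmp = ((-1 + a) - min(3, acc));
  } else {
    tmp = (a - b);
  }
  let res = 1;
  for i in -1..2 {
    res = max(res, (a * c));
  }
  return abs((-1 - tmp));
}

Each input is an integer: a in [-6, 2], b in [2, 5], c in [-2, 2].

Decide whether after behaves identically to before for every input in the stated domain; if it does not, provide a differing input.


These are not equivalent — on a=-5, b=2, c=2 the outputs split (6 vs 16).
before: tmp becomes -2; next acc becomes -11; next ((c * 5) == (-2 * a)) evaluates to true; next tmp becomes 5; next res becomes 1; next at i=-1:; next res becomes 1; next at i=0:; next res becomes 1; next at i=1:; next res becomes 1; next final value 6
after: tmp becomes -2; next acc becomes -11; next ((-2 * a) == (c * 5)) evaluates to true; next tot becomes -6; next tmp becomes -17; next res becomes 1; next res becomes 1; next res becomes 1; next res becomes 1; next final value 16
verdict: not equivalent; witness: a=-5, b=2, c=2


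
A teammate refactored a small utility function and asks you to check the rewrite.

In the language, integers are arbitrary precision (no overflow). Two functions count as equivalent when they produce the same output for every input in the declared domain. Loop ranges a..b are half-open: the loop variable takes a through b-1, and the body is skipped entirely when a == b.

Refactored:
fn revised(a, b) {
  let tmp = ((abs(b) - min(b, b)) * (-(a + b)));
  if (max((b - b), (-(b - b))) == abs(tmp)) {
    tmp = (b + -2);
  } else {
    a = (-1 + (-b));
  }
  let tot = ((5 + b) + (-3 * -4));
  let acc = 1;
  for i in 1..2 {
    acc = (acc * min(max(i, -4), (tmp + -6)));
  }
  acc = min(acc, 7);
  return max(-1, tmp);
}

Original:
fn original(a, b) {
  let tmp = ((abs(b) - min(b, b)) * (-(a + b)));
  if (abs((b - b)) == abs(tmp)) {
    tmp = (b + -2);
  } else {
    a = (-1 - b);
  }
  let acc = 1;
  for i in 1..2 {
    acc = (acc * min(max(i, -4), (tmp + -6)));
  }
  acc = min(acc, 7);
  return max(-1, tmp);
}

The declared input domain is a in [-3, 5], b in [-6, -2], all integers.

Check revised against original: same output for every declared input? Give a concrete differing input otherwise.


This is a faithful refactor — min/max/abs usage differs; arithmetic usage differs; constant usage differs; statement counts differ; local variable names differ, but the computed results match everywhere.
As a probe, take a=1, b=-4: original runs tmp=24, then (abs((b - b)) == abs(tmp)) is false, then a=3, then acc=1, then (i=1), then acc=1, then acc=1, then returns 24; revised runs tmp=24, then (max((b - b), (-(b - b))) == abs(tmp)) is false, then a=3, then tot=13, then acc=1, then (i=1), then acc=1, then acc=1, then returns 24; both end at 24.
Checked all 45 inputs in the declared domain: the outputs agree on every one.
verdict: equivalent


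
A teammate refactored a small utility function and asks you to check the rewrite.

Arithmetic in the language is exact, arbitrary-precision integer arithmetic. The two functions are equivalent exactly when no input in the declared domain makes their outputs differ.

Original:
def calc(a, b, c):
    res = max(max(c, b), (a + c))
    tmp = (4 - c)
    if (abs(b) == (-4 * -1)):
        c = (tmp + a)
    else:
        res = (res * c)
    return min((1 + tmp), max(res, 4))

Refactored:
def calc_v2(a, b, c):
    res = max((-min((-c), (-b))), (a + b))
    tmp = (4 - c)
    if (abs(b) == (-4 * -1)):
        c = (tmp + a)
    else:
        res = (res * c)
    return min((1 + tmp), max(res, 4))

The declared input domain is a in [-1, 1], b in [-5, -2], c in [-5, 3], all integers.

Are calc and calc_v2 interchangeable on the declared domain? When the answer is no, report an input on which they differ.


a=1, b=-5, c=-3 yields 6 from calc but 8 from calc_v2.
verdict: not equivalent; witness: a=1, b=-5, c=-3


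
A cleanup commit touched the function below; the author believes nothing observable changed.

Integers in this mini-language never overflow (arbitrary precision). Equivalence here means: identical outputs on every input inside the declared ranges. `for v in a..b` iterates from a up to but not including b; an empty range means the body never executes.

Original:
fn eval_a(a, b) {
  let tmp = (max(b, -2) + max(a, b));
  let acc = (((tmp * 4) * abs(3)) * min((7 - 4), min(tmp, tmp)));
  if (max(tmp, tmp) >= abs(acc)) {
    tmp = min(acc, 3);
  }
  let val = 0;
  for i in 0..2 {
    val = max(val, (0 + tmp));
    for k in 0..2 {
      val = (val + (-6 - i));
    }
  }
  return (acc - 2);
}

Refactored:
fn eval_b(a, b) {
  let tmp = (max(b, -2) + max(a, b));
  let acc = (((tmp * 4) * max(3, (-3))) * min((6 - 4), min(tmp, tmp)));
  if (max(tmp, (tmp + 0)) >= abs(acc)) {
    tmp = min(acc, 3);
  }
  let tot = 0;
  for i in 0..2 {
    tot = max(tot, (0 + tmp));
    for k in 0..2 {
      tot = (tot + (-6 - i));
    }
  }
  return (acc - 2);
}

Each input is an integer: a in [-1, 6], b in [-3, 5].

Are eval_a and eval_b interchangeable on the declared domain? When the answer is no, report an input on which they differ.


Try a=-1, b=2.
eval_a: tmp=4, then acc=144, then (max(tmp, tmp) >= abs(acc)) is false, then val=0, then (i=0), then val=4, then (k=0), then val=-2, then (k=1), then val=-8, then (i=1), then val=4, then (k=0), then val=-3, then (k=1), then val=-10, then returns 142
eval_b: tmp=4, then acc=96, then (max(tmp, (tmp + 0)) >= abs(acc)) is false, then tot=0, then (i=0), then tot=4, then (k=0), then tot=-2, then (k=1), then tot=-8, then (i=1), then tot=4, then (k=0), then tot=-3, then (k=1), then tot=-10, then returns 94
142 vs 94 — the two versions disagree here.
verdict: not equivalent; witness: a=-1, b=2


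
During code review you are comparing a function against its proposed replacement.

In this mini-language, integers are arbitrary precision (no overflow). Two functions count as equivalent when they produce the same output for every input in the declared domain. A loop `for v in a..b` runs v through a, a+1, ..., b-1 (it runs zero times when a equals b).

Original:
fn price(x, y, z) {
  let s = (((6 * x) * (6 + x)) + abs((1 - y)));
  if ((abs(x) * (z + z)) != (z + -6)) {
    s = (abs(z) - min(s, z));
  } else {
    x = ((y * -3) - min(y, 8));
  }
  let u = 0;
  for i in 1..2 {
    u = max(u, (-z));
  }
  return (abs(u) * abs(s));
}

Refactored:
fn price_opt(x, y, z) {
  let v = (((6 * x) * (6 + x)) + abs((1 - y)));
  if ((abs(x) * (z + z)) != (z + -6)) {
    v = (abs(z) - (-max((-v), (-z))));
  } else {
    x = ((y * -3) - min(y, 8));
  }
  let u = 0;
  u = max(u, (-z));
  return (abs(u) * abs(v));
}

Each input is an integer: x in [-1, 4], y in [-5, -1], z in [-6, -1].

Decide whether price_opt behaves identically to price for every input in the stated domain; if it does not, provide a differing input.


The two versions differ — the changes include statement counts differ, loop structure differs, min/max/abs usage differs, local variable names differ.
As a probe, take x=3, y=-5, z=-3: price runs s := 168 | ((abs(x) * (z + z)) != (z + -6)): true | s := 6 | u := 0 | iter i=1: | u := 3 | result 18; price_opt runs v := 168 | ((abs(x) * (z + z)) != (z + -6)): true | v := 6 | u := 0 | u := 3 | result 18; both end at 18.
Every one of the 180 inputs gives matching results.
verdict: equivalent


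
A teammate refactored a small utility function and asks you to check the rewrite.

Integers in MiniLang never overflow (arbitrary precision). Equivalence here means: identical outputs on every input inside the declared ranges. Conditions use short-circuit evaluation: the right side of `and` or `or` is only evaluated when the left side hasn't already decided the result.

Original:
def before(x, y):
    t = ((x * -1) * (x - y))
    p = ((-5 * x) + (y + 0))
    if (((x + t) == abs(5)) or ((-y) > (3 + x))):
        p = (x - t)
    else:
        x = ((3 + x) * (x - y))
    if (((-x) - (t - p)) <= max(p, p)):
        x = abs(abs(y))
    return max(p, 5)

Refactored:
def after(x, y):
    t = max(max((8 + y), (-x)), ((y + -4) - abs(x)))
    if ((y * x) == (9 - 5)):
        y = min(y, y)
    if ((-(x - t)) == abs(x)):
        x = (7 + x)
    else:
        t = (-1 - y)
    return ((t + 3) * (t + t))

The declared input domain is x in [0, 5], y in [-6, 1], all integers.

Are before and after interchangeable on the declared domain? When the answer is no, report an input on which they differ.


On input x=0, y=-6, before returns 5 while after returns 80.
verdict: not equivalent; witness: x=0, y=-6


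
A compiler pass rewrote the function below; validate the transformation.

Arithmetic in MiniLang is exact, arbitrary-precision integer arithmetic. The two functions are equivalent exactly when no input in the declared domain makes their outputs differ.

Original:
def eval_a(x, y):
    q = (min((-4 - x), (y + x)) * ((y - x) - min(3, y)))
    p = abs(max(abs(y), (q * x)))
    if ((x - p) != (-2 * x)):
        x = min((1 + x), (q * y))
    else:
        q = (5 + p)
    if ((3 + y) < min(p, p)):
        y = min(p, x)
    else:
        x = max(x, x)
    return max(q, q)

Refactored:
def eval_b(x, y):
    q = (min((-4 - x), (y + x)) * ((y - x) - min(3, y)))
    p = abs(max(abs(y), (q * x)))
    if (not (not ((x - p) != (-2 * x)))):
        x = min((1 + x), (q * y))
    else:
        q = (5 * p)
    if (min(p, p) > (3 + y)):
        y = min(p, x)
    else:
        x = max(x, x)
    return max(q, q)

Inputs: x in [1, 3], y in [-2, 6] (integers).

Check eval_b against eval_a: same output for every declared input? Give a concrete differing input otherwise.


x=2, y=6 yields 11 from eval_a but 30 from eval_b.
verdict: not equivalent; witness: x=2, y=6


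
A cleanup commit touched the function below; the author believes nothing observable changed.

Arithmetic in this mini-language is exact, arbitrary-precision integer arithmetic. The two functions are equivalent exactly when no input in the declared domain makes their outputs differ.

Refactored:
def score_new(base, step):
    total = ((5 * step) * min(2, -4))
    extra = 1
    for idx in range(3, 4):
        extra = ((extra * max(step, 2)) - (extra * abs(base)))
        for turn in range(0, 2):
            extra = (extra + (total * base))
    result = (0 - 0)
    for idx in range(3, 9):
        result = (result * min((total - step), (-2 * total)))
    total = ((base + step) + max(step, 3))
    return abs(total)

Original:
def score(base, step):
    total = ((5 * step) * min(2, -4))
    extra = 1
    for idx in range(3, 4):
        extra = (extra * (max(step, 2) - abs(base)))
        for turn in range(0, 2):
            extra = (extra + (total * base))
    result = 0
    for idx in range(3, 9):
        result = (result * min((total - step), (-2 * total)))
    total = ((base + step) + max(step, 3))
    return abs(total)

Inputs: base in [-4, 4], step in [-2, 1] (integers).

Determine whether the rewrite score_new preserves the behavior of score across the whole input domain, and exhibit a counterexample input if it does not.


Changes here: constant usage differs, plus arithmetic usage differs; the full 36-point sweep finds no disagreement.
verdict: equivalent


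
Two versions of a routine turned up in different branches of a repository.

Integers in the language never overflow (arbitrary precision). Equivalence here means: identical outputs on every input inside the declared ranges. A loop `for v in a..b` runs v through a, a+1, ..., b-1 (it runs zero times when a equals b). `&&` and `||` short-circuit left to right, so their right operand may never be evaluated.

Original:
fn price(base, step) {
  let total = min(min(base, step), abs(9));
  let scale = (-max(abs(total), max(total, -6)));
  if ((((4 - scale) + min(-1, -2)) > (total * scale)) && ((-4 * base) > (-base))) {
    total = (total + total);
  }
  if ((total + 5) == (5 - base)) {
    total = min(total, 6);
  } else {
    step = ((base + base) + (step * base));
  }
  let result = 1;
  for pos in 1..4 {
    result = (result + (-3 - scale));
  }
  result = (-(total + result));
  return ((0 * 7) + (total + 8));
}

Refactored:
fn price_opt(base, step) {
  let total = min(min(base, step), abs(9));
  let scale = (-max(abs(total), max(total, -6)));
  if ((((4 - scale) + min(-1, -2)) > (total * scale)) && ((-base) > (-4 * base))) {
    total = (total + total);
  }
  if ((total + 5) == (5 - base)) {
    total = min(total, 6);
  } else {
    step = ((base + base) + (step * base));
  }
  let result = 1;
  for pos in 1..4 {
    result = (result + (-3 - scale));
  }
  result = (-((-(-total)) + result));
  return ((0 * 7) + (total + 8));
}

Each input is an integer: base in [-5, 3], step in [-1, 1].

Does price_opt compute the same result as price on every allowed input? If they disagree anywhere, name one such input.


The rewrite breaks on base=-1, step=-1, where the results are 6 and 7.
price: total = -1; scale = -1; ((((4 - scale) + min(-1, -2)) > (total * scale)) && ((-4 * base) > (-base))) -> true; total = -2; ((total + 5) == (5 - base)) -> false; step = -1; result = 1; [pos=1]; result = -1; [pos=2]; result = -3; [pos=3]; result = -5; result = 7; return 6
price_opt: total = -1; scale = -1; ((((4 - scale) + min(-1, -2)) > (total * scale)) && ((-base) > (-4 * base))) -> false; ((total + 5) == (5 - base)) -> false; step = -1; result = 1; [pos=1]; result = -1; [pos=2]; result = -3; [pos=3]; result = -5; result = 6; return 7
verdict: not equivalent; witness: base=-1, step=-1


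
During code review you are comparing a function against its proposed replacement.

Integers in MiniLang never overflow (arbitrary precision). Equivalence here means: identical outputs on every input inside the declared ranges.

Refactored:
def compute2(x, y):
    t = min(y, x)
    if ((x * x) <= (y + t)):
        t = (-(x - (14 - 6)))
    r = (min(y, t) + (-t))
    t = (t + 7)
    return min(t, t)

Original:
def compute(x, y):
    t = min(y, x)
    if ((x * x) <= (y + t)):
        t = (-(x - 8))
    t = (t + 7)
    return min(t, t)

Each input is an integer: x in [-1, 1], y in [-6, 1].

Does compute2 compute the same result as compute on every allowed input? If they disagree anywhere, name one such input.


Equivalent. Beyond behavior-preserving changes, the revision adds an assignment to `r` whose value nothing reads.
Across all 24 domain points the two functions coincide.
As a probe, take x=1, y=-4: compute runs t := -4 | ((x * x) <= (y + t)): false | t := 3 | result 3; compute2 runs t := -4 | ((x * x) <= (y + t)): false | r := 0 | t := 3 | result 3; both end at 3.
verdict: equivalent


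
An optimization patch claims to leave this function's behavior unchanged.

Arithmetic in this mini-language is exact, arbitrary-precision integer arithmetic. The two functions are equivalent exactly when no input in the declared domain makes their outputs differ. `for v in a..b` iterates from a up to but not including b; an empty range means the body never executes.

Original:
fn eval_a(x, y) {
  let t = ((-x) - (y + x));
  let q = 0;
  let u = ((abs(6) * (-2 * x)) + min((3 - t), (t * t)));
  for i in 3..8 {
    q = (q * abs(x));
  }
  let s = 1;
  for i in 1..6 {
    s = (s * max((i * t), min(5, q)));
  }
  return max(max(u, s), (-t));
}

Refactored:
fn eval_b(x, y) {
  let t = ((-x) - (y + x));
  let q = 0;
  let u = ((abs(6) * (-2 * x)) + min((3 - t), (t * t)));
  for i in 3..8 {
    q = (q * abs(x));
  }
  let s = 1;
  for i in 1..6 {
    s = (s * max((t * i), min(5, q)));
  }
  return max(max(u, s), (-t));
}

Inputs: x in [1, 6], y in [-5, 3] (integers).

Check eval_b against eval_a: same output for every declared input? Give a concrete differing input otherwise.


Although same computation, different form, 54/54 inputs agree.
verdict: equivalent


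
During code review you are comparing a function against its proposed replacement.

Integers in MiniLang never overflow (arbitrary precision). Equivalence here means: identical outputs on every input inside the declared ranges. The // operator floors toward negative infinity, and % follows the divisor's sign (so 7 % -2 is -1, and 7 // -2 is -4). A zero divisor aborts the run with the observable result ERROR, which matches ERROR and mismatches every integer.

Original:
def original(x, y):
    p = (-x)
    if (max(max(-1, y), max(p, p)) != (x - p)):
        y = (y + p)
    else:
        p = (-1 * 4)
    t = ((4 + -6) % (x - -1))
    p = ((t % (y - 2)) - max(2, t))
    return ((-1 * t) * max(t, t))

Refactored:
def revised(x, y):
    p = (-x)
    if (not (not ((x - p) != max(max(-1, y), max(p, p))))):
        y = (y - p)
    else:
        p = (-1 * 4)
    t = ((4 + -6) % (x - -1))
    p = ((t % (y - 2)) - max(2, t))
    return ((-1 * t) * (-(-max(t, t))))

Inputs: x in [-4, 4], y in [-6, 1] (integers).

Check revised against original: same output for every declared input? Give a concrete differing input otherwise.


These are not equivalent — on x=-4, y=-2 the outputs split (ERROR vs -4).
original: p=4, then (max(max(-1, y), max(p, p)) != (x - p)) is true, then y=2, then t=-2, then a zero divisor aborts: ERROR
revised: p=4, then (not (not ((x - p) != max(max(-1, y), max(p, p))))) is true, then y=-6, then t=-2, then p=-4, then returns -4
verdict: not equivalent; witness: x=-4, y=-2


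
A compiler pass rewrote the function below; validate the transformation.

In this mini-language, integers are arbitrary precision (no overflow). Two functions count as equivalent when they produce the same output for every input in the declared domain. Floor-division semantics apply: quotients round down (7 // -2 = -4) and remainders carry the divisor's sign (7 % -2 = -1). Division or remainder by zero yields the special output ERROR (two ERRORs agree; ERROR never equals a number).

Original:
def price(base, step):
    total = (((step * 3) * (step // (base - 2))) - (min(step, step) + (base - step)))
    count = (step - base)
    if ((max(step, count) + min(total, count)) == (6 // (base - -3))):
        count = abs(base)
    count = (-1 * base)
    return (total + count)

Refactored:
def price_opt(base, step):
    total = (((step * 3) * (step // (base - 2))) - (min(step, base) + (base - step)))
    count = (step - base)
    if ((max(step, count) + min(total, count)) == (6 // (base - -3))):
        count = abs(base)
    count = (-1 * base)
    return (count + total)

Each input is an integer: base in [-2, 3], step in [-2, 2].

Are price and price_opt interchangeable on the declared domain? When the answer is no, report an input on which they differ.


The rewrite breaks on base=-2, step=-1, where the results are 4 and 5.
price: total=2, then count=1, then ((max(step, count) + min(total, count)) == (6 // (base - -3))) is false, then count=2, then returns 4
price_opt: total=3, then count=1, then ((max(step, count) + min(total, count)) == (6 // (base - -3))) is false, then count=2, then returns 5
verdict: not equivalent; witness: base=-2, step=-1


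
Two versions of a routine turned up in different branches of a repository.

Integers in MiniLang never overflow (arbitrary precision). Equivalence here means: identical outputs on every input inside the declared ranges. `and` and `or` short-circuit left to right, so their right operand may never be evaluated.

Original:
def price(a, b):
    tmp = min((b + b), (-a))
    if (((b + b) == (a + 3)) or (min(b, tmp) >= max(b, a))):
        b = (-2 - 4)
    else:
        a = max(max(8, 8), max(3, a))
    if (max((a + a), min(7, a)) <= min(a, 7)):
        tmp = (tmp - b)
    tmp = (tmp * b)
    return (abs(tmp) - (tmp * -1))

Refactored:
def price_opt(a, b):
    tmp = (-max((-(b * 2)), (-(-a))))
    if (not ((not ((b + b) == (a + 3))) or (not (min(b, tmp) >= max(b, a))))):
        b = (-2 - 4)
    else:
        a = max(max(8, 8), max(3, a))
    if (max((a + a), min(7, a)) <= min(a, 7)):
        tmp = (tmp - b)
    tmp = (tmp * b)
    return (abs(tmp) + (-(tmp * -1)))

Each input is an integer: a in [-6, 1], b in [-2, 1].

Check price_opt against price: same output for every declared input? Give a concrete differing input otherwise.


The rewrite breaks on a=-6, b=1, where the results are 0 and 4.
price: tmp=2, then (((b + b) == (a + 3)) or (min(b, tmp) >= max(b, a))) is true, then b=-6, then (max((a + a), min(7, a)) <= min(a, 7)) is true, then tmp=8, then tmp=-48, then returns 0
price_opt: tmp=2, then (not ((not ((b + b) == (a + 3))) or (not (min(b, tmp) >= max(b, a))))) is false, then a=8, then (max((a + a), min(7, a)) <= min(a, 7)) is false, then tmp=2, then returns 4
verdict: not equivalent; witness: a=-6, b=1


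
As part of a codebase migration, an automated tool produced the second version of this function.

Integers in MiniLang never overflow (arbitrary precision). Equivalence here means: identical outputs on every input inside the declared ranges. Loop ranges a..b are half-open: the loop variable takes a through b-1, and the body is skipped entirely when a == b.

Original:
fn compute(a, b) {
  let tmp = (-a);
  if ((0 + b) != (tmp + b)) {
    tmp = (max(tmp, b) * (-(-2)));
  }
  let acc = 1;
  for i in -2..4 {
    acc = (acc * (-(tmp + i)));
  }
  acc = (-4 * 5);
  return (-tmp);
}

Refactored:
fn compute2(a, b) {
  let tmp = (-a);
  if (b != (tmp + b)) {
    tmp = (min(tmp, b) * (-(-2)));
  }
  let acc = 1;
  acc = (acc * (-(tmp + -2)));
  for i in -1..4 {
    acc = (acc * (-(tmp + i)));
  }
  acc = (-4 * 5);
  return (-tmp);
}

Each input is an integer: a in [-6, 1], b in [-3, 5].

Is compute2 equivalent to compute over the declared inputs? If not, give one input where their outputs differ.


Try a=-6, b=-3.
compute: tmp = 6; ((0 + b) != (tmp + b)) -> true; tmp = 12; acc = 1; [i=-2]; acc = -10; [i=-1]; acc = 110; [i=0]; acc = -1320; [i=1]; acc = 17160; [i=2]; acc = -240240; [i=3]; acc = 3603600; acc = -20; return -12
compute2: tmp = 6; (b != (tmp + b)) -> true; tmp = -6; acc = 1; acc = 8; [i=-1]; acc = 56; [i=0]; acc = 336; [i=1]; acc = 1680; [i=2]; acc = 6720; [i=3]; acc = 20160; acc = -20; return 6
-12 and 6 differ, so these are not the same function on this domain.
verdict: not equivalent; witness: a=-6, b=-3


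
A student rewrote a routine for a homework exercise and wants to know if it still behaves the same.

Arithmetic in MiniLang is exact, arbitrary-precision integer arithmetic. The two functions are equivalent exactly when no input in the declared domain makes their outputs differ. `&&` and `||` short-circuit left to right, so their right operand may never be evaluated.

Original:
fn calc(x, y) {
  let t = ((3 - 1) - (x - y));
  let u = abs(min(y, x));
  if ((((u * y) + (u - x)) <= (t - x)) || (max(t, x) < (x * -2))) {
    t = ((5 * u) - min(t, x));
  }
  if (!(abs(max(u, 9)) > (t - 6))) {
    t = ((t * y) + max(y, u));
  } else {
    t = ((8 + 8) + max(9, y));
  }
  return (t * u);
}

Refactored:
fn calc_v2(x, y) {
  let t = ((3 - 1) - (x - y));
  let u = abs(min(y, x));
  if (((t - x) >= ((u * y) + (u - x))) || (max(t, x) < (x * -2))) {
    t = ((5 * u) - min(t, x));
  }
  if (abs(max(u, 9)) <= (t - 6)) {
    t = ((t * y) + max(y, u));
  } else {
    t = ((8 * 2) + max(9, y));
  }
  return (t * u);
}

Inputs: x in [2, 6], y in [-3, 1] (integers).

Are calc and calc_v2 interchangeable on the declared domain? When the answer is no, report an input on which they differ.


Although arithmetic usage differs; boolean connective usage differs; constant usage differs; comparison usage differs, 25/25 inputs agree.
verdict: equivalent


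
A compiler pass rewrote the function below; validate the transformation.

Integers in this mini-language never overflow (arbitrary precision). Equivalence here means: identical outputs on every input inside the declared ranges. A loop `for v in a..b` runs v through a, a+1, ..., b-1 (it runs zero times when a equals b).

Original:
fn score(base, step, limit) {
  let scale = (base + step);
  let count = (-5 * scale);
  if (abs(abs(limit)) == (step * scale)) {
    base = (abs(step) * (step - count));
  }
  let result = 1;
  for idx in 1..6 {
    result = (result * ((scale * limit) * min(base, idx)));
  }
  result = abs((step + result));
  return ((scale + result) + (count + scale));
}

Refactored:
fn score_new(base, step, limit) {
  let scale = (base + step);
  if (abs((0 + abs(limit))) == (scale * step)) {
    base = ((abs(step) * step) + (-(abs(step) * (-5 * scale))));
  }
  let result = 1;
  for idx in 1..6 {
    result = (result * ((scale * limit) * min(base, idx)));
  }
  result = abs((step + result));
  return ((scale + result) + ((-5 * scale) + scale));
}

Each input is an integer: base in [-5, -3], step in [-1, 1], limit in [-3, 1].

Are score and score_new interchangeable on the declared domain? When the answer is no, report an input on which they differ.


Behavior is preserved: although arithmetic usage differs, and local variable names differ, and constant usage differs, and statement counts differ, and min/max/abs usage differs, the outputs never diverge.
One worked example (base=-4, step=-1, limit=0) — score: scale=-5, then count=25, then (abs(abs(limit)) == (step * scale)) is false, then result=1, then (idx=1), then result=0, then (idx=2), then result=0, then (idx=3), then result=0, then (idx=4), then result=0, then (idx=5), then result=0, then result=1, then returns 16; score_new: scale=-5, then (abs((0 + abs(limit))) == (scale * step)) is false, then result=1, then (idx=1), then result=0, then (idx=2), then result=0, then (idx=3), then result=0, then (idx=4), then result=0, then (idx=5), then result=0, then result=1, then returns 16; agreement on 16.
Checked all 45 inputs in the declared domain: the outputs agree on every one.
verdict: equivalent


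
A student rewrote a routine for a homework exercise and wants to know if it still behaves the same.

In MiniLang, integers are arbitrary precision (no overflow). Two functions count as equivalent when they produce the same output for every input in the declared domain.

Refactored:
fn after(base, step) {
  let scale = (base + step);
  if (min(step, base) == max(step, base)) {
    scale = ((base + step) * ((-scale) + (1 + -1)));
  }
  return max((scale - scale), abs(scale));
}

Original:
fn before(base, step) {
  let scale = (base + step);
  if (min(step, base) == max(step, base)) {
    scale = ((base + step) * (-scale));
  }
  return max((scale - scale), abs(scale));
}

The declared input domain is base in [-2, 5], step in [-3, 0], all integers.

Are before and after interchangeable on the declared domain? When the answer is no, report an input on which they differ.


Equivalent — the differences include constant usage differs, plus arithmetic usage differs, yet no declared input distinguishes the two.
As a probe, take base=5, step=-3: before runs scale := 2 | (min(step, base) == max(step, base)): false | result 2; after runs scale := 2 | (min(step, base) == max(step, base)): false | result 2; both end at 2.
Across all 32 domain points the two functions coincide.
verdict: equivalent


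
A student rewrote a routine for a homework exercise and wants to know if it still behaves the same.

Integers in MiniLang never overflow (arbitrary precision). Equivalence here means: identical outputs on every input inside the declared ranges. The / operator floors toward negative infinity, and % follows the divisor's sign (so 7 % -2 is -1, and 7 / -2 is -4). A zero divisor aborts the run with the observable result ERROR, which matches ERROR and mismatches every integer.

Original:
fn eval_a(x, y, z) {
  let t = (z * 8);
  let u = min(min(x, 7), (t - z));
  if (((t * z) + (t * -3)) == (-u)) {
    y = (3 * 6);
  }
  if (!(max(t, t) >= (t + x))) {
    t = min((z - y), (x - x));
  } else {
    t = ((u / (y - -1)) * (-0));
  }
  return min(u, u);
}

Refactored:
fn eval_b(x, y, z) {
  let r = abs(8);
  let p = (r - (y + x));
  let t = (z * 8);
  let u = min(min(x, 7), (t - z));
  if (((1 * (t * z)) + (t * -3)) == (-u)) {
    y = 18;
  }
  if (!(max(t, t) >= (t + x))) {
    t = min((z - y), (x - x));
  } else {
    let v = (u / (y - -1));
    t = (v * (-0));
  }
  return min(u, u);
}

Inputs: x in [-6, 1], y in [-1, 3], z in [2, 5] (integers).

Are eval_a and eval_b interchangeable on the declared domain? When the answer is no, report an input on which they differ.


Side by side, the visible changes include: arithmetic usage differs; also min/max/abs usage differs; also statement counts differ; also constant usage differs; also local variable names differ.
One worked example (x=0, y=2, z=3) — eval_a: t := 24 | u := 0 | (((t * z) + (t * -3)) == (-u)): true | y := 18 | (!(max(t, t) >= (t + x))): false | t := 0 | result 0; eval_b: r := 8 | p := 6 | t := 24 | u := 0 | (((1 * (t * z)) + (t * -3)) == (-u)): true | y := 18 | (!(max(t, t) >= (t + x))): false | v := 0 | t := 0 | result 0; agreement on 0.
Sweeping the whole domain (160 inputs) finds no disagreement.
verdict: equivalent


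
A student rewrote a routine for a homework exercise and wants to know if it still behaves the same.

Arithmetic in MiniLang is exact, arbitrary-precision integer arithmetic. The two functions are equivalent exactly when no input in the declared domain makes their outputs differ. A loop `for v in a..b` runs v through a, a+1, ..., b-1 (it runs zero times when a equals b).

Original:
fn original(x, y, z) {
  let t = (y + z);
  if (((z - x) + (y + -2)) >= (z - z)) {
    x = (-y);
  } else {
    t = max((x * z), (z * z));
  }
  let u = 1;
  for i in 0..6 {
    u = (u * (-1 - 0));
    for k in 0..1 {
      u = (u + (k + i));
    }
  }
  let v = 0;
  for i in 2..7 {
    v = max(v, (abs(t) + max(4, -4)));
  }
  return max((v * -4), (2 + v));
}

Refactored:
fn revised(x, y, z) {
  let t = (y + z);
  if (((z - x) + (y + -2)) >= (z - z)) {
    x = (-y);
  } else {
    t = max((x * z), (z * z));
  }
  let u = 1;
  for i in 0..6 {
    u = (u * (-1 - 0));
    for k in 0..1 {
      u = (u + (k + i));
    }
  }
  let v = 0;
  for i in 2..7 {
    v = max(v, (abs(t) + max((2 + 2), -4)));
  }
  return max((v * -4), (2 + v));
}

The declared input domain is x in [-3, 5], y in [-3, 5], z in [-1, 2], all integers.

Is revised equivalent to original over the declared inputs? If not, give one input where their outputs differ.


Comparing the listings, the differences include: arithmetic usage differs; also constant usage differs.
One worked example (x=1, y=4, z=-1) — original: t becomes 3; next (((z - x) + (y + -2)) >= (z - z)) evaluates to true; next x becomes -4; next u becomes 1; next at i=0:; next u becomes -1; next at k=0:; next u becomes -1; next at i=1:; next u becomes 1; next at k=0:; next u becomes 2; next at i=2:; next u becomes -2; next at k=0:; next u becomes 0; next at i=3:; next u becomes 0; next at k=0:; next u becomes 3; next at i=4:; next u becomes -3; next at k=0:; next u becomes 1; next at i=5:; next u becomes -1; next at k=0:; next u becomes 4; next v becomes 0; next at i=2:; next v becomes 7; next at i=3:; next v becomes 7; next at i=4:; next v becomes 7; next at i=5:; next v becomes 7; next at i=6:; next v becomes 7; next final value 9; revised: t becomes 3; next (((z - x) + (y + -2)) >= (z - z)) evaluates to true; next x becomes -4; next u becomes 1; next at i=0:; next u becomes -1; next at k=0:; next u becomes -1; next at i=1:; next u becomes 1; next at k=0:; next u becomes 2; next at i=2:; next u becomes -2; next at k=0:; next u becomes 0; next at i=3:; next u becomes 0; next at k=0:; next u becomes 3; next at i=4:; next u becomes -3; next at k=0:; next u becomes 1; next at i=5:; next u becomes -1; next at k=0:; next u becomes 4; next v becomes 0; next at i=2:; next v becomes 7; next at i=3:; next v becomes 7; next at i=4:; next v becomes 7; next at i=5:; next v becomes 7; next at i=6:; next v becomes 7; next final value 9; agreement on 9.
Every one of the 324 inputs gives matching results.
verdict: equivalent


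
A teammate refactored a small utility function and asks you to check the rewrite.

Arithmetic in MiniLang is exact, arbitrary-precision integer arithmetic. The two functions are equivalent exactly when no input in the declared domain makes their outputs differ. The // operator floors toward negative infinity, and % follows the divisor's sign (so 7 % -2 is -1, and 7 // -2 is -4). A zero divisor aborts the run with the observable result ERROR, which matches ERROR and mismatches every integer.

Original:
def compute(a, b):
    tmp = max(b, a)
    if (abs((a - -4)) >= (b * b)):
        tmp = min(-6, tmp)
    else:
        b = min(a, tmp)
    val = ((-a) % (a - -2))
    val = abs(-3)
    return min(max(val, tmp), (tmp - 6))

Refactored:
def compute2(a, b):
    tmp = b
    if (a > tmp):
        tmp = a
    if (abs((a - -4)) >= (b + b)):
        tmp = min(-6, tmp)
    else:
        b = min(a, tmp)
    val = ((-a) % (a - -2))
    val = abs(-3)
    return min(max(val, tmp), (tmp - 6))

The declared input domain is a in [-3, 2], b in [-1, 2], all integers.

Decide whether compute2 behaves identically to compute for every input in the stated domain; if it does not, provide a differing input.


There is a counterexample at a=-3, b=1: -12 on one side, -5 on the other.
compute: tmp = 1; (abs((a - -4)) >= (b * b)) -> true; tmp = -6; val = 0; val = 3; return -12
compute2: tmp = 1; (a > tmp) -> false; (abs((a - -4)) >= (b + b)) -> false; b = -3; val = 0; val = 3; return -5
verdict: not equivalent; witness: a=-3, b=1
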